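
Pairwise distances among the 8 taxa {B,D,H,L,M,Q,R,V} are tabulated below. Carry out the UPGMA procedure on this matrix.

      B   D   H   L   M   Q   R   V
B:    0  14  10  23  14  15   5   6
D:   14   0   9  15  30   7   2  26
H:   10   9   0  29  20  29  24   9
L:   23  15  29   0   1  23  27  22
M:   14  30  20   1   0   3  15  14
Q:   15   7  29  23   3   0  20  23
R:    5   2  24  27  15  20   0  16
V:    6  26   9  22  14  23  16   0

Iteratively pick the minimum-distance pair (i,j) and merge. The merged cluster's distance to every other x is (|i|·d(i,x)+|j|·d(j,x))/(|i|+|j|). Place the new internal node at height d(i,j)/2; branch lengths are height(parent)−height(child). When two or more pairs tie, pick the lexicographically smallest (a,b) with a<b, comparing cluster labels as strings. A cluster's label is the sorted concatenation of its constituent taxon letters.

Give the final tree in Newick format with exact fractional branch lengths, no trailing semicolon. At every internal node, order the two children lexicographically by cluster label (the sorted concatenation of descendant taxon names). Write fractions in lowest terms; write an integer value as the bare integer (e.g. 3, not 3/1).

((((B:3,V:3):7/4,H:19/4):37/12,(D:1,R:1):41/6):34/15,((L:1/2,M:1/2):6,Q:13/2):18/5)

step 1: merge (L,M) at d=1; branch lengths L→1/2, M→1/2; new cluster LM
  updated: d(B,LM)=37/2, d(D,LM)=45/2, d(H,LM)=49/2, d(LM,Q)=13, d(LM,R)=21, d(LM,V)=18
step 2: merge (D,R) at d=2; branch lengths D→1, R→1; new cluster DR
  updated: d(B,DR)=19/2, d(DR,H)=33/2, d(DR,LM)=87/4, d(DR,Q)=27/2, d(DR,V)=21
step 3: merge (B,V) at d=6; branch lengths B→3, V→3; new cluster BV
  updated: d(BV,DR)=61/4, d(BV,H)=19/2, d(BV,LM)=73/4, d(BV,Q)=19
step 4: merge (BV,H) at d=19/2; branch lengths BV→7/4, H→19/4; new cluster BHV
  updated: d(BHV,DR)=47/3, d(BHV,LM)=61/3, d(BHV,Q)=67/3
step 5: merge (LM,Q) at d=13; branch lengths LM→6, Q→13/2; new cluster LMQ
  updated: d(BHV,LMQ)=21, d(DR,LMQ)=19
step 6: merge (BHV,DR) at d=47/3; branch lengths BHV→37/12, DR→41/6; new cluster BDHRV
  updated: d(BDHRV,LMQ)=101/5
step 7: merge (BDHRV,LMQ) at d=101/5; branch lengths BDHRV→34/15, LMQ→18/5; new cluster BDHLMQRV
final tree: ((((B:3,V:3):7/4,H:19/4):37/12,(D:1,R:1):41/6):34/15,((L:1/2,M:1/2):6,Q:13/2):18/5)
total length: 2627/60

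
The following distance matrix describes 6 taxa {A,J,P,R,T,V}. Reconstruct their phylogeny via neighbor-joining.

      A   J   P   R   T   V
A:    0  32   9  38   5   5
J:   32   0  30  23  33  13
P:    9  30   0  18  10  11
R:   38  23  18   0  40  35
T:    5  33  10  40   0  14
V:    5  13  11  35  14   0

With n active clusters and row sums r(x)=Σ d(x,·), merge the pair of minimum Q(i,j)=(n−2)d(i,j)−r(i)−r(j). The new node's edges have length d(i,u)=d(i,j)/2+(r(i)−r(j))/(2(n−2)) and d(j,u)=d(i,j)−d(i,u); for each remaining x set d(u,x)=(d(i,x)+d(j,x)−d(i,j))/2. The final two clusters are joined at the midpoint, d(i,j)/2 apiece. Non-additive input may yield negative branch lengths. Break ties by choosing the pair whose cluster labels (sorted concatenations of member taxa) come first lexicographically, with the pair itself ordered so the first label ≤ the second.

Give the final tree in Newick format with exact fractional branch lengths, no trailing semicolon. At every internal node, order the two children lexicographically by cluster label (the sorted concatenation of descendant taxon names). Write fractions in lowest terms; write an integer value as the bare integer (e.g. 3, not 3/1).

((((A:7/12,T:53/12):77/16,P:35/16):53/16,(J:69/8,R:115/8):165/16):35/32,V:35/32)

step 1: merge (J,R) at d=23, Q=-193; branch lengths J→69/8, R→115/8; new cluster JR
  updated: d(A,JR)=47/2, d(JR,P)=25/2, d(JR,T)=25, d(JR,V)=25/2
step 2: merge (A,T) at d=5, Q=-163/2; branch lengths A→7/12, T→53/12; new cluster AT
  updated: d(AT,JR)=87/4, d(AT,P)=7, d(AT,V)=7
step 3: merge (AT,P) at d=7, Q=-209/4; branch lengths AT→77/16, P→35/16; new cluster APT
  updated: d(APT,JR)=109/8, d(APT,V)=11/2
step 4: merge (APT,JR) at d=109/8, Q=-253/8; branch lengths APT→53/16, JR→165/16; new cluster AJPRT
  updated: d(AJPRT,V)=35/16
step 5: merge (AJPRT,V) at d=35/16; branch lengths AJPRT→35/32, V→35/32; new cluster AJPRTV
final tree: ((((A:7/12,T:53/12):77/16,P:35/16):53/16,(J:69/8,R:115/8):165/16):35/32,V:35/32)
total length: 813/16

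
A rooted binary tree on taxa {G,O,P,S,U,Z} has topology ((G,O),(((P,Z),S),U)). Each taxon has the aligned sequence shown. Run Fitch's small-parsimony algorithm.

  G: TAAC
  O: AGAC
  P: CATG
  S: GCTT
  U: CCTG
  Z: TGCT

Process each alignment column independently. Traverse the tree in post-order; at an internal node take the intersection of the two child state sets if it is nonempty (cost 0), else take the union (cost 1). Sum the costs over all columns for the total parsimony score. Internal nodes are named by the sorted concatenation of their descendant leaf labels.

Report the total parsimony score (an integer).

13

[col 0] GO: children G:{T}, O:{A} ∪→ {A,T}; cost 1
[col 0] PZ: children P:{C}, Z:{T} ∪→ {C,T}; cost 1
[col 0] PSZ: children PZ:{C,T}, S:{G} ∪→ {C,G,T}; cost 1
[col 0] PSUZ: children PSZ:{C,G,T}, U:{C} ∩→ {C}; cost 0
[col 0] GOPSUZ: children GO:{A,T}, PSUZ:{C} ∪→ {A,C,T}; cost 1
[col 1] GO: children G:{A}, O:{G} ∪→ {A,G}; cost 1
[col 1] PZ: children P:{A}, Z:{G} ∪→ {A,G}; cost 1
[col 1] PSZ: children PZ:{A,G}, S:{C} ∪→ {A,C,G}; cost 1
[col 1] PSUZ: children PSZ:{A,C,G}, U:{C} ∩→ {C}; cost 0
[col 1] GOPSUZ: children GO:{A,G}, PSUZ:{C} ∪→ {A,C,G}; cost 1
[col 2] GO: children G:{A}, O:{A} ∩→ {A}; cost 0
[col 2] PZ: children P:{T}, Z:{C} ∪→ {C,T}; cost 1
[col 2] PSZ: children PZ:{C,T}, S:{T} ∩→ {T}; cost 0
[col 2] PSUZ: children PSZ:{T}, U:{T} ∩→ {T}; cost 0
[col 2] GOPSUZ: children GO:{A}, PSUZ:{T} ∪→ {A,T}; cost 1
[col 3] GO: children G:{C}, O:{C} ∩→ {C}; cost 0
[col 3] PZ: children P:{G}, Z:{T} ∪→ {G,T}; cost 1
[col 3] PSZ: children PZ:{G,T}, S:{T} ∩→ {T}; cost 0
[col 3] PSUZ: children PSZ:{T}, U:{G} ∪→ {G,T}; cost 1
[col 3] GOPSUZ: children GO:{C}, PSUZ:{G,T} ∪→ {C,G,T}; cost 1
per-site changes: [4, 4, 2, 3]; total = 13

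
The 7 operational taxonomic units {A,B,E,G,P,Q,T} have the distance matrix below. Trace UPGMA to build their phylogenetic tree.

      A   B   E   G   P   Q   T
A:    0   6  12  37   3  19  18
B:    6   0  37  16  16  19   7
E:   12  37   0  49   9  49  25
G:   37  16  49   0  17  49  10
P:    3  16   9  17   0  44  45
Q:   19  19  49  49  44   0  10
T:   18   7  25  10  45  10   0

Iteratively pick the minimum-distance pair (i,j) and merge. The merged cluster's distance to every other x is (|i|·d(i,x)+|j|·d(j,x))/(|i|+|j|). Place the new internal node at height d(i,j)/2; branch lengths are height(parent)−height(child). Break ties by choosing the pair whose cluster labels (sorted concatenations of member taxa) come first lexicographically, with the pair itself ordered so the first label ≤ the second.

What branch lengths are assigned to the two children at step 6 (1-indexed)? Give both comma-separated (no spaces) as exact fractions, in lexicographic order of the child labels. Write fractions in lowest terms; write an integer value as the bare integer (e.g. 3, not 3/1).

iteration 1: select A,P (d=3); attach at lengths (3/2, 3/2); label the merged cluster AP
  updated: d(AP,B)=11, d(AP,E)=21/2, d(AP,G)=27, d(AP,Q)=63/2, d(AP,T)=63/2
iteration 2: select B,T (d=7); attach at lengths (7/2, 7/2); label the merged cluster BT
  updated: d(AP,BT)=85/4, d(BT,E)=31, d(BT,G)=13, d(BT,Q)=29/2
iteration 3: select AP,E (d=21/2); attach at lengths (15/4, 21/4); label the merged cluster AEP
  updated: d(AEP,BT)=49/2, d(AEP,G)=103/3, d(AEP,Q)=112/3
iteration 4: select BT,G (d=13); attach at lengths (3, 13/2); label the merged cluster BGT
  updated: d(AEP,BGT)=250/9, d(BGT,Q)=26
iteration 5: select BGT,Q (d=26); attach at lengths (13/2, 13); label the merged cluster BGQT
  updated: d(AEP,BGQT)=181/6
iteration 6: select AEP,BGQT (d=181/6); attach at lengths (59/6, 25/12); label the merged cluster ABEGPQT
final tree: (((A:3/2,P:3/2):15/4,E:21/4):59/6,(((B:7/2,T:7/2):3,G:13/2):13/2,Q:13):25/12)
total length: 719/12

59/6,25/12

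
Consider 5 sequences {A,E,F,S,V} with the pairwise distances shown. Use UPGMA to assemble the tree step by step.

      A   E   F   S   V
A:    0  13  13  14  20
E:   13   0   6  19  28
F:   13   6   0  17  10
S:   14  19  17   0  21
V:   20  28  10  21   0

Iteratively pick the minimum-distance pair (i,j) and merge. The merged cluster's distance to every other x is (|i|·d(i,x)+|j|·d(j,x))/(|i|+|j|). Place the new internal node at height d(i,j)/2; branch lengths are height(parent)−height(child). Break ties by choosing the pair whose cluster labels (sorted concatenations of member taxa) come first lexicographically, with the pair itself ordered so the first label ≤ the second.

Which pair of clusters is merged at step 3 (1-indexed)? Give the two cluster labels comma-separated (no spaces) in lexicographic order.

step 1: merge (E,F) at d=6; branch lengths E→3, F→3; new cluster EF
  updated: d(A,EF)=13, d(EF,S)=18, d(EF,V)=19
step 2: merge (A,EF) at d=13; branch lengths A→13/2, EF→7/2; new cluster AEF
  updated: d(AEF,S)=50/3, d(AEF,V)=58/3
step 3: merge (AEF,S) at d=50/3; branch lengths AEF→11/6, S→25/3; new cluster AEFS
  updated: d(AEFS,V)=79/4
step 4: merge (AEFS,V) at d=79/4; branch lengths AEFS→37/24, V→79/8; new cluster AEFSV
final tree: (((A:13/2,(E:3,F:3):7/2):11/6,S:25/3):37/24,V:79/8)
total length: 451/12

AEF,S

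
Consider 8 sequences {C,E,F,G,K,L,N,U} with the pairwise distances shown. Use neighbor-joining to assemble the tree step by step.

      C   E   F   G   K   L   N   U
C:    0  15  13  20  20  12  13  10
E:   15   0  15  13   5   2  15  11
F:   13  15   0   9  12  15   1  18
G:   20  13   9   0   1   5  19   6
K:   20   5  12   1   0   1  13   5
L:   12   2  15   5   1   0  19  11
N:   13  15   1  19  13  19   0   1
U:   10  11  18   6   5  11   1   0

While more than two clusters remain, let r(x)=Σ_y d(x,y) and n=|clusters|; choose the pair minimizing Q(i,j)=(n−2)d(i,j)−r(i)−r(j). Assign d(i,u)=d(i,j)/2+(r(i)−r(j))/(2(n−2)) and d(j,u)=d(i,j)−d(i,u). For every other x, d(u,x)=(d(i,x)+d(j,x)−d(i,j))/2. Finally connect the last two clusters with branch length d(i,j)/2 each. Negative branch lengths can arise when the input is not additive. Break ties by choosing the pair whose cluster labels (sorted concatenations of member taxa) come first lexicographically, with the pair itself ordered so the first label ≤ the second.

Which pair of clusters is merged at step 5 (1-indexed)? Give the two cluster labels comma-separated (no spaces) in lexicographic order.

CFNU,EL

iteration 1: select F,N (d=1, Q=-158); attach at lengths (2/3, 1/3); label the merged cluster FN
  updated: d(C,FN)=25/2, d(E,FN)=29/2, d(FN,G)=27/2, d(FN,K)=12, d(FN,L)=33/2, d(FN,U)=9
iteration 2: select C,FN (d=25/2, Q=-105); attach at lengths (37/5, 51/10); label the merged cluster CFN
  updated: d(CFN,E)=17/2, d(CFN,G)=21/2, d(CFN,K)=39/4, d(CFN,L)=8, d(CFN,U)=13/4
iteration 3: select CFN,U (d=13/4, Q=-253/4); attach at lengths (67/32, 37/32); label the merged cluster CFNU
  updated: d(CFNU,E)=65/8, d(CFNU,G)=53/8, d(CFNU,K)=23/4, d(CFNU,L)=63/8
iteration 4: select E,L (d=2, Q=-38); attach at lengths (73/24, -25/24); label the merged cluster EL
  updated: d(CFNU,EL)=7, d(EL,G)=8, d(EL,K)=2
iteration 5: select CFNU,EL (d=7, Q=-179/8); attach at lengths (131/32, 93/32); label the merged cluster CEFLNU
  updated: d(CEFLNU,G)=61/16, d(CEFLNU,K)=3/8
iteration 6: select CEFLNU,G (d=61/16, Q=-83/16); attach at lengths (51/32, 71/32); label the merged cluster CEFGLNU
  updated: d(CEFGLNU,K)=-39/32
iteration 7: select CEFGLNU,K (d=-39/32); attach at lengths (-39/64, -39/64); label the merged cluster CEFGKLNU
final tree: (((((C:37/5,(F:2/3,N:1/3):51/10):67/32,U:37/32):131/32,(E:73/24,L:-25/24):93/32):51/32,G:71/32):-39/64,K:-39/64)
total length: 907/32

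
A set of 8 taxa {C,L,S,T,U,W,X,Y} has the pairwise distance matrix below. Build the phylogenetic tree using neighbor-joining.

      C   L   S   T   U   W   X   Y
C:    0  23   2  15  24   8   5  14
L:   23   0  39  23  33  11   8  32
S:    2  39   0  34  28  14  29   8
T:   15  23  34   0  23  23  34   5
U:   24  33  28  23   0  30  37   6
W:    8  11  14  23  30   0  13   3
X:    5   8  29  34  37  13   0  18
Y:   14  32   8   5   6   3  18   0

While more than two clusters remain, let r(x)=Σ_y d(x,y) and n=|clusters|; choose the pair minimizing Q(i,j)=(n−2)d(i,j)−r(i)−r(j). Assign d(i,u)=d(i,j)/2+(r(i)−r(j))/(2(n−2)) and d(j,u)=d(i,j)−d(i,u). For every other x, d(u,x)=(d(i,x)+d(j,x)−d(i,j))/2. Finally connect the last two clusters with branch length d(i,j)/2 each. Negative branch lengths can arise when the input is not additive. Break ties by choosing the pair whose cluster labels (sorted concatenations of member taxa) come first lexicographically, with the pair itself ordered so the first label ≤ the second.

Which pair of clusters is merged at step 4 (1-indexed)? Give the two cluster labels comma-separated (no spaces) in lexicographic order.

step 1: merge (L,X) at d=8, Q=-265; branch lengths L→73/12, X→23/12; new cluster LX
  updated: d(C,LX)=10, d(LX,S)=30, d(LX,T)=49/2, d(LX,U)=31, d(LX,W)=8, d(LX,Y)=21
step 2: merge (C,S) at d=2, Q=-179; branch lengths C→-33/10, S→53/10; new cluster CS
  updated: d(CS,LX)=19, d(CS,T)=47/2, d(CS,U)=25, d(CS,W)=10, d(CS,Y)=10
step 3: merge (LX,W) at d=8, Q=-291/2; branch lengths LX→123/16, W→5/16; new cluster LWX
  updated: d(CS,LWX)=21/2, d(LWX,T)=79/4, d(LWX,U)=53/2, d(LWX,Y)=8
step 4: merge (CS,LWX) at d=21/2, Q=-409/4; branch lengths CS→143/24, LWX→109/24; new cluster CLSWX
  updated: d(CLSWX,T)=131/8, d(CLSWX,U)=41/2, d(CLSWX,Y)=15/4
step 5: merge (CLSWX,T) at d=131/8, Q=-209/4; branch lengths CLSWX→29/4, T→73/8; new cluster CLSTWX
  updated: d(CLSTWX,U)=217/16, d(CLSTWX,Y)=-61/16
step 6: merge (CLSTWX,U) at d=217/16, Q=-63/4; branch lengths CLSTWX→15/8, U→187/16; new cluster CLSTUWX
  updated: d(CLSTUWX,Y)=-91/16
step 7: merge (CLSTUWX,Y) at d=-91/16; branch lengths CLSTUWX→-91/32, Y→-91/32; new cluster CLSTUWXY
final tree: (((((C:-33/10,S:53/10):143/24,((L:73/12,X:23/12):123/16,W:5/16):109/24):29/4,T:73/8):15/8,U:187/16):-91/32,Y:-91/32)
total length: 211/4

CS,LWX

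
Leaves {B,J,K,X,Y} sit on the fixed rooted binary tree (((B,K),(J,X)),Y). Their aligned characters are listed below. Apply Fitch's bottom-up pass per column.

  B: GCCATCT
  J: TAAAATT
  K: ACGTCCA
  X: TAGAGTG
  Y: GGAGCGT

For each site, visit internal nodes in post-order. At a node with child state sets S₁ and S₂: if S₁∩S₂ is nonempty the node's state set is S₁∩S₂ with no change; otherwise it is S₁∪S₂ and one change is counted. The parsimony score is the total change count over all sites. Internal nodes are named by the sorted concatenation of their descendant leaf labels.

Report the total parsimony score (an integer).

16

site 0, node BK: B={G} ∪ K={A} → {A,G} (+1)
site 0, node JX: J={T} ∩ X={T} → {T} (+0)
site 0, node BJKX: BK={A,G} ∪ JX={T} → {A,G,T} (+1)
site 0, node BJKXY: BJKX={A,G,T} ∩ Y={G} → {G} (+0)
site 1, node BK: B={C} ∩ K={C} → {C} (+0)
site 1, node JX: J={A} ∩ X={A} → {A} (+0)
site 1, node BJKX: BK={C} ∪ JX={A} → {A,C} (+1)
site 1, node BJKXY: BJKX={A,C} ∪ Y={G} → {A,C,G} (+1)
site 2, node BK: B={C} ∪ K={G} → {C,G} (+1)
site 2, node JX: J={A} ∪ X={G} → {A,G} (+1)
site 2, node BJKX: BK={C,G} ∩ JX={A,G} → {G} (+0)
site 2, node BJKXY: BJKX={G} ∪ Y={A} → {A,G} (+1)
site 3, node BK: B={A} ∪ K={T} → {A,T} (+1)
site 3, node JX: J={A} ∩ X={A} → {A} (+0)
site 3, node BJKX: BK={A,T} ∩ JX={A} → {A} (+0)
site 3, node BJKXY: BJKX={A} ∪ Y={G} → {A,G} (+1)
site 4, node BK: B={T} ∪ K={C} → {C,T} (+1)
site 4, node JX: J={A} ∪ X={G} → {A,G} (+1)
site 4, node BJKX: BK={C,T} ∪ JX={A,G} → {A,C,G,T} (+1)
site 4, node BJKXY: BJKX={A,C,G,T} ∩ Y={C} → {C} (+0)
site 5, node BK: B={C} ∩ K={C} → {C} (+0)
site 5, node JX: J={T} ∩ X={T} → {T} (+0)
site 5, node BJKX: BK={C} ∪ JX={T} → {C,T} (+1)
site 5, node BJKXY: BJKX={C,T} ∪ Y={G} → {C,G,T} (+1)
site 6, node BK: B={T} ∪ K={A} → {A,T} (+1)
site 6, node JX: J={T} ∪ X={G} → {G,T} (+1)
site 6, node BJKX: BK={A,T} ∩ JX={G,T} → {T} (+0)
site 6, node BJKXY: BJKX={T} ∩ Y={T} → {T} (+0)
per-site changes: [2, 2, 3, 2, 3, 2, 2]; total = 16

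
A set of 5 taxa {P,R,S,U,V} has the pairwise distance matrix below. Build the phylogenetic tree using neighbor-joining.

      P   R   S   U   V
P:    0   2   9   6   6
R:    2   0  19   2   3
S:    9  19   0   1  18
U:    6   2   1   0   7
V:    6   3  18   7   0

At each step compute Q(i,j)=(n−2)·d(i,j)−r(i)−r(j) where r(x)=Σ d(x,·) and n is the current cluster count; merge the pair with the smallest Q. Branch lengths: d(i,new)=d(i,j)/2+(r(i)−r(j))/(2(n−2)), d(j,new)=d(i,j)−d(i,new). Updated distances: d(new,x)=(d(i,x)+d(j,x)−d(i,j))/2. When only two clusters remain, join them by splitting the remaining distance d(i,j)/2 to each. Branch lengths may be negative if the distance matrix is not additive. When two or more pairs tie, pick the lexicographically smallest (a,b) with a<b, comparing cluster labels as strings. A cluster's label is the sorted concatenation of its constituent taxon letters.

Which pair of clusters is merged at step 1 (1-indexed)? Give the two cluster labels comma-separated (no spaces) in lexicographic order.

1. join S+U (d=1, Q=-60) ⇒ SU; edges |S|=17/3, |U|=-14/3
  updated: d(P,SU)=7, d(R,SU)=10, d(SU,V)=12
2. join P+SU (d=7, Q=-30) ⇒ PSU; edges |P|=0, |SU|=7
  updated: d(PSU,R)=5/2, d(PSU,V)=11/2
3. join PSU+R (d=5/2, Q=-11) ⇒ PRSU; edges |PSU|=5/2, |R|=0
  updated: d(PRSU,V)=3
4. join PRSU+V (d=3) ⇒ PRSUV; edges |PRSU|=3/2, |V|=3/2
final tree: (((P:0,(S:17/3,U:-14/3):7):5/2,R:0):3/2,V:3/2)
total length: 27/2

S,U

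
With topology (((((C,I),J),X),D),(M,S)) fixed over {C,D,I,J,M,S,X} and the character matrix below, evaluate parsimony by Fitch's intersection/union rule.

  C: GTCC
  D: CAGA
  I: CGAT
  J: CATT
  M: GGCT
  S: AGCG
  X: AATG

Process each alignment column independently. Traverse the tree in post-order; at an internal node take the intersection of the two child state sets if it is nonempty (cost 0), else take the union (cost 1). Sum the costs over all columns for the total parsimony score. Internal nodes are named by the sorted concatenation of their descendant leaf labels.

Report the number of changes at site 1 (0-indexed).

CI@0: {G} ∪ {C} = {C,G} (union, +1)
CIJ@0: {C,G} ∩ {C} = {C} (intersection, +0)
CIJX@0: {C} ∪ {A} = {A,C} (union, +1)
CDIJX@0: {A,C} ∩ {C} = {C} (intersection, +0)
MS@0: {G} ∪ {A} = {A,G} (union, +1)
CDIJMSX@0: {C} ∪ {A,G} = {A,C,G} (union, +1)
CI@1: {T} ∪ {G} = {G,T} (union, +1)
CIJ@1: {G,T} ∪ {A} = {A,G,T} (union, +1)
CIJX@1: {A,G,T} ∩ {A} = {A} (intersection, +0)
CDIJX@1: {A} ∩ {A} = {A} (intersection, +0)
MS@1: {G} ∩ {G} = {G} (intersection, +0)
CDIJMSX@1: {A} ∪ {G} = {A,G} (union, +1)
CI@2: {C} ∪ {A} = {A,C} (union, +1)
CIJ@2: {A,C} ∪ {T} = {A,C,T} (union, +1)
CIJX@2: {A,C,T} ∩ {T} = {T} (intersection, +0)
CDIJX@2: {T} ∪ {G} = {G,T} (union, +1)
MS@2: {C} ∩ {C} = {C} (intersection, +0)
CDIJMSX@2: {G,T} ∪ {C} = {C,G,T} (union, +1)
CI@3: {C} ∪ {T} = {C,T} (union, +1)
CIJ@3: {C,T} ∩ {T} = {T} (intersection, +0)
CIJX@3: {T} ∪ {G} = {G,T} (union, +1)
CDIJX@3: {G,T} ∪ {A} = {A,G,T} (union, +1)
MS@3: {T} ∪ {G} = {G,T} (union, +1)
CDIJMSX@3: {A,G,T} ∩ {G,T} = {G,T} (intersection, +0)
per-site changes: [4, 3, 4, 4]; total = 15

3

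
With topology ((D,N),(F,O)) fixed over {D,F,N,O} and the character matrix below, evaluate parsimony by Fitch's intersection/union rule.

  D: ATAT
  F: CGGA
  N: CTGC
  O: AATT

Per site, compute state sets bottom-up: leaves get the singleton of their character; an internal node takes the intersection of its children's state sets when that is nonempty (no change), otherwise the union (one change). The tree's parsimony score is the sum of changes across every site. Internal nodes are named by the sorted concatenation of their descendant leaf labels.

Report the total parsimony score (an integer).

[col 0] DN: children D:{A}, N:{C} ∪→ {A,C}; cost 1
[col 0] FO: children F:{C}, O:{A} ∪→ {A,C}; cost 1
[col 0] DFNO: children DN:{A,C}, FO:{A,C} ∩→ {A,C}; cost 0
[col 1] DN: children D:{T}, N:{T} ∩→ {T}; cost 0
[col 1] FO: children F:{G}, O:{A} ∪→ {A,G}; cost 1
[col 1] DFNO: children DN:{T}, FO:{A,G} ∪→ {A,G,T}; cost 1
[col 2] DN: children D:{A}, N:{G} ∪→ {A,G}; cost 1
[col 2] FO: children F:{G}, O:{T} ∪→ {G,T}; cost 1
[col 2] DFNO: children DN:{A,G}, FO:{G,T} ∩→ {G}; cost 0
[col 3] DN: children D:{T}, N:{C} ∪→ {C,T}; cost 1
[col 3] FO: children F:{A}, O:{T} ∪→ {A,T}; cost 1
[col 3] DFNO: children DN:{C,T}, FO:{A,T} ∩→ {T}; cost 0
per-site changes: [2, 2, 2, 2]; total = 8

8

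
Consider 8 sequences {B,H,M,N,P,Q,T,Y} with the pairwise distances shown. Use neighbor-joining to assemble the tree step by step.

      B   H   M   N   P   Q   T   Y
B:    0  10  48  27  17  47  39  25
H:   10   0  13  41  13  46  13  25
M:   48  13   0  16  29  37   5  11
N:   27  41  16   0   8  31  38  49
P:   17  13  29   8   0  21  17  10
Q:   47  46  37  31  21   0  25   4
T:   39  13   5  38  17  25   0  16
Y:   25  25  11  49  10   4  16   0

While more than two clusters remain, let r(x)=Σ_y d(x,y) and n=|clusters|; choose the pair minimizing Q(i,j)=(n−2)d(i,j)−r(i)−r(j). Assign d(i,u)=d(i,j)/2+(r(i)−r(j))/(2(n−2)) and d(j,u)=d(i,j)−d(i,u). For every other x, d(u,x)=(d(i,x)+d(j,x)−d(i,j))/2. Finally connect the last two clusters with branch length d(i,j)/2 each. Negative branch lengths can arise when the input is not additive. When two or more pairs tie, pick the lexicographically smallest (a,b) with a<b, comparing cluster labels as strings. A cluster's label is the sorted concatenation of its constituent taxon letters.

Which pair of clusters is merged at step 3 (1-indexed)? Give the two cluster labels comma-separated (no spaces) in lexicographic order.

M,T

iteration 1: select Q,Y (d=4, Q=-327); attach at lengths (95/12, -47/12); label the merged cluster QY
  updated: d(B,QY)=34, d(H,QY)=67/2, d(M,QY)=22, d(N,QY)=38, d(P,QY)=27/2, d(QY,T)=37/2
iteration 2: select B,H (d=10, Q=-497/2); attach at lengths (203/20, -3/20); label the merged cluster BH
  updated: d(BH,M)=51/2, d(BH,N)=29, d(BH,P)=10, d(BH,QY)=115/4, d(BH,T)=21
iteration 3: select M,T (d=5, Q=-177); attach at lengths (9/4, 11/4); label the merged cluster MT
  updated: d(BH,MT)=83/4, d(MT,N)=49/2, d(MT,P)=41/2, d(MT,QY)=71/4
iteration 4: select MT,QY (d=71/4, Q=-513/4); attach at lengths (155/24, 271/24); label the merged cluster MQTY
  updated: d(BH,MQTY)=127/8, d(MQTY,N)=179/8, d(MQTY,P)=65/8
iteration 5: select BH,MQTY (d=127/8, Q=-139/2); attach at lengths (161/16, 93/16); label the merged cluster BHMQTY
  updated: d(BHMQTY,N)=71/4, d(BHMQTY,P)=9/8
iteration 6: select BHMQTY,N (d=71/4, Q=-215/8); attach at lengths (87/16, 197/16); label the merged cluster BHMNQTY
  updated: d(BHMNQTY,P)=-69/16
iteration 7: select BHMNQTY,P (d=-69/16); attach at lengths (-69/32, -69/32); label the merged cluster BHMNPQTY
final tree: ((((B:203/20,H:-3/20):161/16,((M:9/4,T:11/4):155/24,(Q:95/12,Y:-47/12):271/24):93/16):87/16,N:197/16):-69/32,P:-69/32)
total length: 1057/16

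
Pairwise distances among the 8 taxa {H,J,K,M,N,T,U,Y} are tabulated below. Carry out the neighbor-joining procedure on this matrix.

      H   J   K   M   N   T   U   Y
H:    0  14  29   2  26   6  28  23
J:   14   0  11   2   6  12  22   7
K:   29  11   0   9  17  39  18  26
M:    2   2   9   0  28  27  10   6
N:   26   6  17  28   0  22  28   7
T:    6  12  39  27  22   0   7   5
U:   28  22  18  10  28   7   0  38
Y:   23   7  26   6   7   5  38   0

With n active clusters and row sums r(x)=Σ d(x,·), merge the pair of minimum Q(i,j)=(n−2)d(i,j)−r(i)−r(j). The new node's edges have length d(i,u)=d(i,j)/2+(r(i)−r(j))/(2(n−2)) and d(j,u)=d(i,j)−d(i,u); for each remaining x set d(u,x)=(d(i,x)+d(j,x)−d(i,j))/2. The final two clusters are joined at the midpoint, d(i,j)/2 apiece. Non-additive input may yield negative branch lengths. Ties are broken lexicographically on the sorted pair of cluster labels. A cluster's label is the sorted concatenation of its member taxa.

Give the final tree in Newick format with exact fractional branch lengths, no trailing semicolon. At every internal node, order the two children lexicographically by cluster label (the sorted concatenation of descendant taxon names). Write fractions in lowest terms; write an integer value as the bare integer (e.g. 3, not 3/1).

1. join T+U (d=7, Q=-227) ⇒ TU; edges |T|=3/4, |U|=25/4
  updated: d(H,TU)=27/2, d(J,TU)=27/2, d(K,TU)=25, d(M,TU)=15, d(N,TU)=43/2, d(TU,Y)=18
2. join H+M (d=2, Q=-319/2) ⇒ HM; edges |H|=111/20, |M|=-71/20
  updated: d(HM,J)=7, d(HM,K)=18, d(HM,N)=26, d(HM,TU)=53/4, d(HM,Y)=27/2
3. join N+Y (d=7, Q=-121) ⇒ NY; edges |N|=17/4, |Y|=11/4
  updated: d(HM,NY)=65/4, d(J,NY)=3, d(K,NY)=18, d(NY,TU)=65/4
4. join HM+TU (d=53/4, Q=-331/4) ⇒ HMTU; edges |HM|=35/8, |TU|=71/8
  updated: d(HMTU,J)=29/8, d(HMTU,K)=119/8, d(HMTU,NY)=77/8
5. join HMTU+K (d=119/8, Q=-169/4) ⇒ HKMTU; edges |HMTU|=7/2, |K|=91/8
  updated: d(HKMTU,J)=-1/8, d(HKMTU,NY)=51/8
6. join HKMTU+J (d=-1/8, Q=-37/4) ⇒ HJKMTU; edges |HKMTU|=13/8, |J|=-7/4
  updated: d(HJKMTU,NY)=19/4
7. join HJKMTU+NY (d=19/4) ⇒ HJKMNTUY; edges |HJKMTU|=19/8, |NY|=19/8
final tree: (((((H:111/20,M:-71/20):35/8,(T:3/4,U:25/4):71/8):7/2,K:91/8):13/8,J:-7/4):19/8,(N:17/4,Y:11/4):19/8)
total length: 195/4

(((((H:111/20,M:-71/20):35/8,(T:3/4,U:25/4):71/8):7/2,K:91/8):13/8,J:-7/4):19/8,(N:17/4,Y:11/4):19/8)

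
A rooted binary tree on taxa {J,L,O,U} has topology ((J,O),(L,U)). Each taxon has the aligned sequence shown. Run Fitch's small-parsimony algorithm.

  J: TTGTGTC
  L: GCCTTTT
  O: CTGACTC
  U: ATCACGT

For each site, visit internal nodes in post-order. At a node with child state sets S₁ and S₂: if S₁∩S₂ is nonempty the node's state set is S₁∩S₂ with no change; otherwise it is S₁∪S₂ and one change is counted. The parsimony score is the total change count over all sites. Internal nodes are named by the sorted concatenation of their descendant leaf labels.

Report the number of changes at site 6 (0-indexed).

1

site 0, node JO: J={T} ∪ O={C} → {C,T} (+1)
site 0, node LU: L={G} ∪ U={A} → {A,G} (+1)
site 0, node JLOU: JO={C,T} ∪ LU={A,G} → {A,C,G,T} (+1)
site 1, node JO: J={T} ∩ O={T} → {T} (+0)
site 1, node LU: L={C} ∪ U={T} → {C,T} (+1)
site 1, node JLOU: JO={T} ∩ LU={C,T} → {T} (+0)
site 2, node JO: J={G} ∩ O={G} → {G} (+0)
site 2, node LU: L={C} ∩ U={C} → {C} (+0)
site 2, node JLOU: JO={G} ∪ LU={C} → {C,G} (+1)
site 3, node JO: J={T} ∪ O={A} → {A,T} (+1)
site 3, node LU: L={T} ∪ U={A} → {A,T} (+1)
site 3, node JLOU: JO={A,T} ∩ LU={A,T} → {A,T} (+0)
site 4, node JO: J={G} ∪ O={C} → {C,G} (+1)
site 4, node LU: L={T} ∪ U={C} → {C,T} (+1)
site 4, node JLOU: JO={C,G} ∩ LU={C,T} → {C} (+0)
site 5, node JO: J={T} ∩ O={T} → {T} (+0)
site 5, node LU: L={T} ∪ U={G} → {G,T} (+1)
site 5, node JLOU: JO={T} ∩ LU={G,T} → {T} (+0)
site 6, node JO: J={C} ∩ O={C} → {C} (+0)
site 6, node LU: L={T} ∩ U={T} → {T} (+0)
site 6, node JLOU: JO={C} ∪ LU={T} → {C,T} (+1)
per-site changes: [3, 1, 1, 2, 2, 1, 1]; total = 11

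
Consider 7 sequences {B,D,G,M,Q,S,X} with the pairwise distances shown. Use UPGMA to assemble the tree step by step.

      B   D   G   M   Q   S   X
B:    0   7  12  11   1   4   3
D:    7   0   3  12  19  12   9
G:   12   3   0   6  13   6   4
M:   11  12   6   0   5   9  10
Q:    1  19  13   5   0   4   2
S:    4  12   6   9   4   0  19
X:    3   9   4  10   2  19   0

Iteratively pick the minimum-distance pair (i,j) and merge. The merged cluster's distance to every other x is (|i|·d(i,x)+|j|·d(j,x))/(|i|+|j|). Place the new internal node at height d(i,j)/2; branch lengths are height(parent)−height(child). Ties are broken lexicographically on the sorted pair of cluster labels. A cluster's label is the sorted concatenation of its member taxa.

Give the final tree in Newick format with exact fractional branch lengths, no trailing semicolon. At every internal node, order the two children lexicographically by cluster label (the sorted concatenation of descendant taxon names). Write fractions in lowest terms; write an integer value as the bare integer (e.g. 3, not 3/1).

1. join B+Q (d=1) ⇒ BQ; edges |B|=1/2, |Q|=1/2
  updated: d(BQ,D)=13, d(BQ,G)=25/2, d(BQ,M)=8, d(BQ,S)=4, d(BQ,X)=5/2
2. join BQ+X (d=5/2) ⇒ BQX; edges |BQ|=3/4, |X|=5/4
  updated: d(BQX,D)=35/3, d(BQX,G)=29/3, d(BQX,M)=26/3, d(BQX,S)=9
3. join D+G (d=3) ⇒ DG; edges |D|=3/2, |G|=3/2
  updated: d(BQX,DG)=32/3, d(DG,M)=9, d(DG,S)=9
4. join BQX+M (d=26/3) ⇒ BMQX; edges |BQX|=37/12, |M|=13/3
  updated: d(BMQX,DG)=41/4, d(BMQX,S)=9
5. join BMQX+S (d=9) ⇒ BMQSX; edges |BMQX|=1/6, |S|=9/2
  updated: d(BMQSX,DG)=10
6. join BMQSX+DG (d=10) ⇒ BDGMQSX; edges |BMQSX|=1/2, |DG|=7/2
final tree: (((((B:1/2,Q:1/2):3/4,X:5/4):37/12,M:13/3):1/6,S:9/2):1/2,(D:3/2,G:3/2):7/2)
total length: 265/12

(((((B:1/2,Q:1/2):3/4,X:5/4):37/12,M:13/3):1/6,S:9/2):1/2,(D:3/2,G:3/2):7/2)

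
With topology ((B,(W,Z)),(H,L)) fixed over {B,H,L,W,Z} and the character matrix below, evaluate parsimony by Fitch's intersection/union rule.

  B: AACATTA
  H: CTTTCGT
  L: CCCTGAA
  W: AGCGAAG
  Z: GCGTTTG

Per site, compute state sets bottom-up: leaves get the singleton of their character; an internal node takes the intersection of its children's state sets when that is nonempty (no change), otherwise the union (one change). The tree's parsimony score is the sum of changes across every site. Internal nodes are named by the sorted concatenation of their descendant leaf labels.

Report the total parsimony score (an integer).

17

[col 0] WZ: children W:{A}, Z:{G} ∪→ {A,G}; cost 1
[col 0] BWZ: children B:{A}, WZ:{A,G} ∩→ {A}; cost 0
[col 0] HL: children H:{C}, L:{C} ∩→ {C}; cost 0
[col 0] BHLWZ: children BWZ:{A}, HL:{C} ∪→ {A,C}; cost 1
[col 1] WZ: children W:{G}, Z:{C} ∪→ {C,G}; cost 1
[col 1] BWZ: children B:{A}, WZ:{C,G} ∪→ {A,C,G}; cost 1
[col 1] HL: children H:{T}, L:{C} ∪→ {C,T}; cost 1
[col 1] BHLWZ: children BWZ:{A,C,G}, HL:{C,T} ∩→ {C}; cost 0
[col 2] WZ: children W:{C}, Z:{G} ∪→ {C,G}; cost 1
[col 2] BWZ: children B:{C}, WZ:{C,G} ∩→ {C}; cost 0
[col 2] HL: children H:{T}, L:{C} ∪→ {C,T}; cost 1
[col 2] BHLWZ: children BWZ:{C}, HL:{C,T} ∩→ {C}; cost 0
[col 3] WZ: children W:{G}, Z:{T} ∪→ {G,T}; cost 1
[col 3] BWZ: children B:{A}, WZ:{G,T} ∪→ {A,G,T}; cost 1
[col 3] HL: children H:{T}, L:{T} ∩→ {T}; cost 0
[col 3] BHLWZ: children BWZ:{A,G,T}, HL:{T} ∩→ {T}; cost 0
[col 4] WZ: children W:{A}, Z:{T} ∪→ {A,T}; cost 1
[col 4] BWZ: children B:{T}, WZ:{A,T} ∩→ {T}; cost 0
[col 4] HL: children H:{C}, L:{G} ∪→ {C,G}; cost 1
[col 4] BHLWZ: children BWZ:{T}, HL:{C,G} ∪→ {C,G,T}; cost 1
[col 5] WZ: children W:{A}, Z:{T} ∪→ {A,T}; cost 1
[col 5] BWZ: children B:{T}, WZ:{A,T} ∩→ {T}; cost 0
[col 5] HL: children H:{G}, L:{A} ∪→ {A,G}; cost 1
[col 5] BHLWZ: children BWZ:{T}, HL:{A,G} ∪→ {A,G,T}; cost 1
[col 6] WZ: children W:{G}, Z:{G} ∩→ {G}; cost 0
[col 6] BWZ: children B:{A}, WZ:{G} ∪→ {A,G}; cost 1
[col 6] HL: children H:{T}, L:{A} ∪→ {A,T}; cost 1
[col 6] BHLWZ: children BWZ:{A,G}, HL:{A,T} ∩→ {A}; cost 0
per-site changes: [2, 3, 2, 2, 3, 3, 2]; total = 17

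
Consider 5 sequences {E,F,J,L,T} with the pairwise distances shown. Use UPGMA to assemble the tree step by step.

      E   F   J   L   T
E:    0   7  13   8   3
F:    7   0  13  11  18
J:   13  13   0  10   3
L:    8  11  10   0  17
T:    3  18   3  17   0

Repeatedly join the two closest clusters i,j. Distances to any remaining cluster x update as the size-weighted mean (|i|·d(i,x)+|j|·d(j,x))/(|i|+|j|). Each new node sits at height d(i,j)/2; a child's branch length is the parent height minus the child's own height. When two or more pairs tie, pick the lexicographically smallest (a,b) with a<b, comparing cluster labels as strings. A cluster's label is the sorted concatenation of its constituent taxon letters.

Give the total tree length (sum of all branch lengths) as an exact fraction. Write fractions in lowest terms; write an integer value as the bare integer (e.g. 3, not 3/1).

step 1: merge (E,T) at d=3; branch lengths E→3/2, T→3/2; new cluster ET
  updated: d(ET,F)=25/2, d(ET,J)=8, d(ET,L)=25/2
step 2: merge (ET,J) at d=8; branch lengths ET→5/2, J→4; new cluster EJT
  updated: d(EJT,F)=38/3, d(EJT,L)=35/3
step 3: merge (F,L) at d=11; branch lengths F→11/2, L→11/2; new cluster FL
  updated: d(EJT,FL)=73/6
step 4: merge (EJT,FL) at d=73/6; branch lengths EJT→25/12, FL→7/12; new cluster EFJLT
final tree: (((E:3/2,T:3/2):5/2,J:4):25/12,(F:11/2,L:11/2):7/12)
total length: 139/6

139/6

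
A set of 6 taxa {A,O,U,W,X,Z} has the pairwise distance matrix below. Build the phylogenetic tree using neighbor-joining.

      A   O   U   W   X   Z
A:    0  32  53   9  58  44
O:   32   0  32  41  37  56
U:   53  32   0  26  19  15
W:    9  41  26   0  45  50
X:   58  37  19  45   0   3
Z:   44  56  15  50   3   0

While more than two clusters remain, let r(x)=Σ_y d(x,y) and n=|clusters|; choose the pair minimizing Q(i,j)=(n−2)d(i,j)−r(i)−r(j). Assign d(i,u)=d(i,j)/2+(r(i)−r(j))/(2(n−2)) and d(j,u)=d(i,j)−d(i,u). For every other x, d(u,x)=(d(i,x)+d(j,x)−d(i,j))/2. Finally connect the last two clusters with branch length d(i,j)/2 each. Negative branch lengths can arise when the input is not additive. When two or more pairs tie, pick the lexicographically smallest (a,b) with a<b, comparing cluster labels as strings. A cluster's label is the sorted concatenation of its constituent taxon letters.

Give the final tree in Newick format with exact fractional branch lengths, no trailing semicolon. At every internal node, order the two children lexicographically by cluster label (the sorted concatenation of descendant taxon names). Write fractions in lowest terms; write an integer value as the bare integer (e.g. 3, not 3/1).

(((((A:61/8,W:11/8):191/12,O:193/12):241/16,U:39/16):209/16,X:11/16):37/32,Z:37/32)

step 1: merge (A,W) at d=9, Q=-331; branch lengths A→61/8, W→11/8; new cluster AW
  updated: d(AW,O)=32, d(AW,U)=35, d(AW,X)=47, d(AW,Z)=85/2
step 2: merge (AW,O) at d=32, Q=-435/2; branch lengths AW→191/12, O→193/12; new cluster AOW
  updated: d(AOW,U)=35/2, d(AOW,X)=26, d(AOW,Z)=133/4
step 3: merge (AOW,U) at d=35/2, Q=-373/4; branch lengths AOW→241/16, U→39/16; new cluster AOUW
  updated: d(AOUW,X)=55/4, d(AOUW,Z)=123/8
step 4: merge (AOUW,X) at d=55/4, Q=-257/8; branch lengths AOUW→209/16, X→11/16; new cluster AOUWX
  updated: d(AOUWX,Z)=37/16
step 5: merge (AOUWX,Z) at d=37/16; branch lengths AOUWX→37/32, Z→37/32; new cluster AOUWXZ
final tree: (((((A:61/8,W:11/8):191/12,O:193/12):241/16,U:39/16):209/16,X:11/16):37/32,Z:37/32)
total length: 1193/16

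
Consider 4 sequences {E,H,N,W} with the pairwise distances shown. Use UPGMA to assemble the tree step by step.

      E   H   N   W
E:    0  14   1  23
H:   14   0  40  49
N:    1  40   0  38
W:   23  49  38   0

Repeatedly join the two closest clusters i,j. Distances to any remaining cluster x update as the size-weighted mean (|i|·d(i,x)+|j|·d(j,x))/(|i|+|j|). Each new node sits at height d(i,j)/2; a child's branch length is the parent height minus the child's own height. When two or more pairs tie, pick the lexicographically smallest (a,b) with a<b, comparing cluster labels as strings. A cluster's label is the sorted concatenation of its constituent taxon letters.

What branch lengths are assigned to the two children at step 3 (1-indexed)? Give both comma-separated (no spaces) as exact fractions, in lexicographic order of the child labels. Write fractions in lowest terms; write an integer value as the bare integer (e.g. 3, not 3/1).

iteration 1: select E,N (d=1); attach at lengths (1/2, 1/2); label the merged cluster EN
  updated: d(EN,H)=27, d(EN,W)=61/2
iteration 2: select EN,H (d=27); attach at lengths (13, 27/2); label the merged cluster EHN
  updated: d(EHN,W)=110/3
iteration 3: select EHN,W (d=110/3); attach at lengths (29/6, 55/3); label the merged cluster EHNW
final tree: (((E:1/2,N:1/2):13,H:27/2):29/6,W:55/3)
total length: 152/3

29/6,55/3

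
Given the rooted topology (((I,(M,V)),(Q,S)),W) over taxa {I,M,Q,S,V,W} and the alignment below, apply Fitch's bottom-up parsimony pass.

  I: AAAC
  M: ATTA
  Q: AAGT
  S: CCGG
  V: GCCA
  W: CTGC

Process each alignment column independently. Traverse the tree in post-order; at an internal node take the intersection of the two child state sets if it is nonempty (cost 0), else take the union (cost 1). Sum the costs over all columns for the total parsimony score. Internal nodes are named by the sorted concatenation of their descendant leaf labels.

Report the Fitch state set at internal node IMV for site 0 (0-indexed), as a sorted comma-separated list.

A

site 0, node MV: M={A} ∪ V={G} → {A,G} (+1)
site 0, node IMV: I={A} ∩ MV={A,G} → {A} (+0)
site 0, node QS: Q={A} ∪ S={C} → {A,C} (+1)
site 0, node IMQSV: IMV={A} ∩ QS={A,C} → {A} (+0)
site 0, node IMQSVW: IMQSV={A} ∪ W={C} → {A,C} (+1)
site 1, node MV: M={T} ∪ V={C} → {C,T} (+1)
site 1, node IMV: I={A} ∪ MV={C,T} → {A,C,T} (+1)
site 1, node QS: Q={A} ∪ S={C} → {A,C} (+1)
site 1, node IMQSV: IMV={A,C,T} ∩ QS={A,C} → {A,C} (+0)
site 1, node IMQSVW: IMQSV={A,C} ∪ W={T} → {A,C,T} (+1)
site 2, node MV: M={T} ∪ V={C} → {C,T} (+1)
site 2, node IMV: I={A} ∪ MV={C,T} → {A,C,T} (+1)
site 2, node QS: Q={G} ∩ S={G} → {G} (+0)
site 2, node IMQSV: IMV={A,C,T} ∪ QS={G} → {A,C,G,T} (+1)
site 2, node IMQSVW: IMQSV={A,C,G,T} ∩ W={G} → {G} (+0)
site 3, node MV: M={A} ∩ V={A} → {A} (+0)
site 3, node IMV: I={C} ∪ MV={A} → {A,C} (+1)
site 3, node QS: Q={T} ∪ S={G} → {G,T} (+1)
site 3, node IMQSV: IMV={A,C} ∪ QS={G,T} → {A,C,G,T} (+1)
site 3, node IMQSVW: IMQSV={A,C,G,T} ∩ W={C} → {C} (+0)
per-site changes: [3, 4, 3, 3]; total = 13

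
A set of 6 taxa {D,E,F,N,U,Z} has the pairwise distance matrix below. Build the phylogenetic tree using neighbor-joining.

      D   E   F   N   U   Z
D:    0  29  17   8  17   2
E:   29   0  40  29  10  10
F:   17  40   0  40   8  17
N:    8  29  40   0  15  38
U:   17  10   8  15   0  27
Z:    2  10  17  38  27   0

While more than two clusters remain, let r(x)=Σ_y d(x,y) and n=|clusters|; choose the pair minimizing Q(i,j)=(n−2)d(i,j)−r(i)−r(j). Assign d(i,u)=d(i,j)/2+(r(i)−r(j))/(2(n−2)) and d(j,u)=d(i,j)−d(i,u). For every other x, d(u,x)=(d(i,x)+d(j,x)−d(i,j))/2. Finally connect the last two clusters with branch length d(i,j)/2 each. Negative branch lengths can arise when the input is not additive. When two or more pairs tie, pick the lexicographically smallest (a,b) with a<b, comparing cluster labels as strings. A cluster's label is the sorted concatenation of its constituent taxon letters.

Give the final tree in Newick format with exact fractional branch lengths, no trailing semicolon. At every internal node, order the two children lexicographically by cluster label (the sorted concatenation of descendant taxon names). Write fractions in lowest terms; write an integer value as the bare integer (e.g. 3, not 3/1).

((((D:-5/2,N:21/2):61/8,(E:8,Z:2):63/8):53/8,F:77/8):-13/16,U:-13/16)

1. join E+Z (d=10, Q=-172) ⇒ EZ; edges |E|=8, |Z|=2
  updated: d(D,EZ)=21/2, d(EZ,F)=47/2, d(EZ,N)=57/2, d(EZ,U)=27/2
2. join D+N (d=8, Q=-120) ⇒ DN; edges |D|=-5/2, |N|=21/2
  updated: d(DN,EZ)=31/2, d(DN,F)=49/2, d(DN,U)=12
3. join DN+EZ (d=31/2, Q=-147/2) ⇒ DENZ; edges |DN|=61/8, |EZ|=63/8
  updated: d(DENZ,F)=65/4, d(DENZ,U)=5
4. join DENZ+F (d=65/4, Q=-117/4) ⇒ DEFNZ; edges |DENZ|=53/8, |F|=77/8
  updated: d(DEFNZ,U)=-13/8
5. join DEFNZ+U (d=-13/8) ⇒ DEFNUZ; edges |DEFNZ|=-13/16, |U|=-13/16
final tree: ((((D:-5/2,N:21/2):61/8,(E:8,Z:2):63/8):53/8,F:77/8):-13/16,U:-13/16)
total length: 385/8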